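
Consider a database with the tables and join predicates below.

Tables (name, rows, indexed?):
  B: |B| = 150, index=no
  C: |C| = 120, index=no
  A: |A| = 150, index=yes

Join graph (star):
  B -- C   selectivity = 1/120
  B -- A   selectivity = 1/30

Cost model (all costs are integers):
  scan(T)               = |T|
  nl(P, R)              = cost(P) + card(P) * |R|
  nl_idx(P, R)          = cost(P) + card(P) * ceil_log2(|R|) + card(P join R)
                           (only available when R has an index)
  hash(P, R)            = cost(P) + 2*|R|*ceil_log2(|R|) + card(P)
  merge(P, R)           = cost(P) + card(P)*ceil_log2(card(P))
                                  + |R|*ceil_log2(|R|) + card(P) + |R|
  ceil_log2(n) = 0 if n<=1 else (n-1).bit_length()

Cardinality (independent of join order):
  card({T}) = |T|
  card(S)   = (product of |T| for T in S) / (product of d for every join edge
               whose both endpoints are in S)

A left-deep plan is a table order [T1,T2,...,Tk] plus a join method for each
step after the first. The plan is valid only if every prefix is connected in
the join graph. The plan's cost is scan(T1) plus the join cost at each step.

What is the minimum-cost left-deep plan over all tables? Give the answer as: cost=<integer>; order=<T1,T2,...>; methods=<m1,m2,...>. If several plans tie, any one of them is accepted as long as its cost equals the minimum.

cost=3930; order=B,C,A; methods=hash,nl_idx

Selinger DP (subsets sized 1..n):
  {B}: scan cost=150, card=150
  {C}: scan cost=120, card=120
  {A}: scan cost=150, card=150
  {BC}: card=150; try (C,hash)→1980, (B,merge)→2430, (C,merge)→2460, (B,hash)→2640, (B,nl)→18120, (C,nl)→18150; best=1980 via (C,hash)
  {AB}: card=750; try (A,nl_idx)→2100, (B,hash)→2700, (A,hash)→2700, (B,merge)→2850, (A,merge)→2850, (B,nl)→22650 …(+1); best=2100 via (A,nl_idx)
  {ABC}: card=750; try (A,nl_idx)→3930, (C,hash)→4530, (A,hash)→4530, (A,merge)→4680, (C,merge)→11310, (A,nl)→24480 …(+1); best=3930 via (A,nl_idx)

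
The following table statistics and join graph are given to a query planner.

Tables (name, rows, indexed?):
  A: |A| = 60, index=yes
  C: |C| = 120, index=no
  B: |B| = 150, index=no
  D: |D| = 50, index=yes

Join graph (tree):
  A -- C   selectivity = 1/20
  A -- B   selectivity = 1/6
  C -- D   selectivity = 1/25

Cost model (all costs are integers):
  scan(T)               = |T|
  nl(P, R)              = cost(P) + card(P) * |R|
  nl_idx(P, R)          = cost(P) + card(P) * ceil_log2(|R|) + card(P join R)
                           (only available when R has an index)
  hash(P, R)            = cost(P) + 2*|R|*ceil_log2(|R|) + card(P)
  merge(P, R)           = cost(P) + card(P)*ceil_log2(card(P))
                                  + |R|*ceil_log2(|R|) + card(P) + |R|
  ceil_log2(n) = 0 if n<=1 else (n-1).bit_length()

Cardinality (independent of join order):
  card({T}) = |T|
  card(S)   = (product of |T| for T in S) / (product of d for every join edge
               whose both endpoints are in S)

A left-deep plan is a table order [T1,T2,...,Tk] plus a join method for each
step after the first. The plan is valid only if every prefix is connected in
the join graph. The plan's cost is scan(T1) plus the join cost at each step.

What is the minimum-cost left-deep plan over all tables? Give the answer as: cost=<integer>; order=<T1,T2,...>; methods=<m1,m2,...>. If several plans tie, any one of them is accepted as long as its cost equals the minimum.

Selinger DP (subsets sized 1..n):
  {A}: scan cost=60, card=60
  {C}: scan cost=120, card=120
  {B}: scan cost=150, card=150
  {D}: scan cost=50, card=50
  {AC}: card=360; try (A,hash)→960, (A,nl_idx)→1200, (C,merge)→1440, (A,merge)→1500, (C,hash)→1800, (C,nl)→7260 …(+1); best=960 via (A,hash)
  {AB}: card=1500; try (A,hash)→1020, (B,merge)→1830, (A,merge)→1920, (B,hash)→2520, (A,nl_idx)→2550, (B,nl)→9060 …(+1); best=1020 via (A,hash)
  {CD}: card=240; try (D,hash)→840, (D,nl_idx)→1080, (C,merge)→1360, (D,merge)→1430, (C,hash)→1780, (C,nl)→6050 …(+1); best=840 via (D,hash)
  {ABC}: card=9000; try (B,hash)→3720, (C,hash)→4200, (B,merge)→5910, (C,merge)→19980, (B,nl)→54960, (C,nl)→181020; best=3720 via (B,hash)
  {ACD}: card=720; try (A,hash)→1800, (D,hash)→1920, (A,nl_idx)→3000, (A,merge)→3420, (D,nl_idx)→3840, (D,merge)→4910 …(+2); best=1800 via (A,hash)
  {ABCD}: card=18000; try (B,hash)→4920, (B,merge)→11070, (D,hash)→13320, (D,nl_idx)→75720, (B,nl)→109800, (D,merge)→139070 …(+1); best=4920 via (B,hash)

cost=4920; order=C,D,A,B; methods=hash,hash,hash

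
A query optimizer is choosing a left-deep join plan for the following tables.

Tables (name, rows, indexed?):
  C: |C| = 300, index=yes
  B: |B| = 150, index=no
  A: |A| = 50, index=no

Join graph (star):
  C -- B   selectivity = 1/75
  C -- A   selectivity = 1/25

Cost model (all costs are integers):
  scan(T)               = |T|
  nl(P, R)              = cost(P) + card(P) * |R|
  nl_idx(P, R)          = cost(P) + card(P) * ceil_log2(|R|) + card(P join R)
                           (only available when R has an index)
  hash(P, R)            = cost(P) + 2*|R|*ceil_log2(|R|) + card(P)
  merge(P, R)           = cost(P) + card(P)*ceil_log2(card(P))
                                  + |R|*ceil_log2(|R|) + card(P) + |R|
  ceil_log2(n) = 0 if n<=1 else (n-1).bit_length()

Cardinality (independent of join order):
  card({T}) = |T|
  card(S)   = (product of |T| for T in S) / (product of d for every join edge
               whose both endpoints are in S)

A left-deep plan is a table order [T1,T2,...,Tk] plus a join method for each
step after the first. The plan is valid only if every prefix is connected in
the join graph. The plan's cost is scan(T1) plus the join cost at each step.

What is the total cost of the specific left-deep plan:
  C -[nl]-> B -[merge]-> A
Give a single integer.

52250

step 1: scan C: cost=300, card=300
step 2: join B via nl
    card(P join B) = 300*150/(75) = 600
    cost = 300 + 300*150 = 45300
step 3: join A via merge
    card(P join A) = 600*50/(25) = 1200
    cost = 45300 + 600*10 + 50*6 + 600 + 50 = 52250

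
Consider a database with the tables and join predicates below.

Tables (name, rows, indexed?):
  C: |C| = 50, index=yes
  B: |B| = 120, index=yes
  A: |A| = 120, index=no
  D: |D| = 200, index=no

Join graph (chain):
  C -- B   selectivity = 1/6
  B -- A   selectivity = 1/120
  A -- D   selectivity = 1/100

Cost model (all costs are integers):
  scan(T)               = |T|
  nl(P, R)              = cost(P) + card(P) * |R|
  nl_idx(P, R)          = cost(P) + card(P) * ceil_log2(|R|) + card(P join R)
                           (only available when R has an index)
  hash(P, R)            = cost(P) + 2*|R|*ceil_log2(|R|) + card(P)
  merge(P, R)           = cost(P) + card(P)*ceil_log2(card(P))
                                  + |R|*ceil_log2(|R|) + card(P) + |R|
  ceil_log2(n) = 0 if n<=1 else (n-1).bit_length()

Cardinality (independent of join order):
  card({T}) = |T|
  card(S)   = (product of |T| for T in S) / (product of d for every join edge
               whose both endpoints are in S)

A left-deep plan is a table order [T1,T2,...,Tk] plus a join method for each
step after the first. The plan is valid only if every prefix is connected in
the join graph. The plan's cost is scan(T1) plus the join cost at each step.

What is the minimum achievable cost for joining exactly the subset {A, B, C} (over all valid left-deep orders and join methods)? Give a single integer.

1800

Selinger DP over subsets of {A,B,C}:
  {C}: scan cost=50, card=50
  {B}: scan cost=120, card=120
  {A}: scan cost=120, card=120
  {BC}: card=1000; try (C,hash)→840, (B,merge)→1360, (B,nl_idx)→1400, (C,merge)→1430, (B,hash)→1780, (C,nl_idx)→1840 …(+2); best=840 via (C,hash)
  {AB}: card=120; try (B,nl_idx)→1080, (B,hash)→1920, (A,hash)→1920, (B,merge)→2040, (A,merge)→2040, (B,nl)→14520 …(+1); best=1080 via (B,nl_idx)
  {ABC}: card=1000; try (C,hash)→1800, (C,merge)→2390, (C,nl_idx)→2800, (A,hash)→3520, (C,nl)→7080, (A,merge)→12800 …(+1); best=1800 via (C,hash)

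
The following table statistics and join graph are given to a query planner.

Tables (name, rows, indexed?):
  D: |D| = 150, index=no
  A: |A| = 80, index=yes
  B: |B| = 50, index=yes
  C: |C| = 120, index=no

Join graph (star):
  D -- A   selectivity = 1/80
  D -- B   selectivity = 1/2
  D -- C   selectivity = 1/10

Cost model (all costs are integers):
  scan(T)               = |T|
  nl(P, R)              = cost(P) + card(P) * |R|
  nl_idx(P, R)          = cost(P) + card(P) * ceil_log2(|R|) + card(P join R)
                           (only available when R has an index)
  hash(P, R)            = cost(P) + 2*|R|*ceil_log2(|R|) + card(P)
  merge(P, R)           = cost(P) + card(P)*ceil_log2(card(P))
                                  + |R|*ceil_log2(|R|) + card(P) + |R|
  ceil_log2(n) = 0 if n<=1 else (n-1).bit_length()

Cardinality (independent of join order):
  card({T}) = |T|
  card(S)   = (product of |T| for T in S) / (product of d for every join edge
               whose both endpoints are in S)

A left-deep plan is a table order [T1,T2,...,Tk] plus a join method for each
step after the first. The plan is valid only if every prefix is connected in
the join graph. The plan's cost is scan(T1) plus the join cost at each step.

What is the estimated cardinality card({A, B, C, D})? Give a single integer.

Tables in S: A(80), B(50), C(120), D(150)
Edges inside S: D-A(d=80), D-B(d=2), D-C(d=10)
numerator = 80 * 50 * 120 * 150 = 72000000
denominator = 80 * 2 * 10 = 1600
card(S) = 72000000 / 1600 = 45000

45000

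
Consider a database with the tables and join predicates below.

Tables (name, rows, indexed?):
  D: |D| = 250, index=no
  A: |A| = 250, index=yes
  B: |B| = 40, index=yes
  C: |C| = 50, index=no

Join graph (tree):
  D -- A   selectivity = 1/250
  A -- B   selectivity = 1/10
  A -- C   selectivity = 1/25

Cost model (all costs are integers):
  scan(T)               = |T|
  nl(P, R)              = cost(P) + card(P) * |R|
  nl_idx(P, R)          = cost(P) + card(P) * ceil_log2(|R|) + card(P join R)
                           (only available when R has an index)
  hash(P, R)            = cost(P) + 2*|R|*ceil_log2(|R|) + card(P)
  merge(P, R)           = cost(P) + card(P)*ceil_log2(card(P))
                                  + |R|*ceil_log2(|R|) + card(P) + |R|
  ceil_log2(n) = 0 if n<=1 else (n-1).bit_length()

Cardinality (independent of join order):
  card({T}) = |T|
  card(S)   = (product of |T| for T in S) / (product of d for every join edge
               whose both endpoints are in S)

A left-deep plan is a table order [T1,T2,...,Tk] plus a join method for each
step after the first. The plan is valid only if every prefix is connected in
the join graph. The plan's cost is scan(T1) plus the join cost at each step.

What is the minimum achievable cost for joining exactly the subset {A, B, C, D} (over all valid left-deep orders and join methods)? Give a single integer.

4330

Selinger DP over subsets of {A,B,C,D}:
  {D}: scan cost=250, card=250
  {A}: scan cost=250, card=250
  {B}: scan cost=40, card=40
  {C}: scan cost=50, card=50
  {AD}: card=250; try (A,nl_idx)→2500, (D,hash)→4500, (A,hash)→4500, (D,merge)→4750, (A,merge)→4750, (D,nl)→62750 …(+1); best=2500 via (A,nl_idx)
  {AB}: card=1000; try (B,hash)→980, (A,nl_idx)→1360, (A,merge)→2570, (B,nl_idx)→2750, (B,merge)→2780, (A,hash)→4080 …(+2); best=980 via (B,hash)
  {AC}: card=500; try (A,nl_idx)→950, (C,hash)→1100, (A,merge)→2650, (C,merge)→2850, (A,hash)→4100, (A,nl)→12550 …(+1); best=950 via (A,nl_idx)
  {ABD}: card=1000; try (B,hash)→3230, (B,nl_idx)→5000, (B,merge)→5030, (D,hash)→5980, (B,nl)→12500, (D,merge)→14230 …(+1); best=3230 via (B,hash)
  {ACD}: card=500; try (C,hash)→3350, (C,merge)→5100, (D,hash)→5450, (D,merge)→8200, (C,nl)→15000, (D,nl)→125950; best=3350 via (C,hash)
  {ABC}: card=2000; try (B,hash)→1930, (C,hash)→2580, (B,nl_idx)→5950, (B,merge)→6230, (C,merge)→12330, (B,nl)→20950 …(+1); best=1930 via (B,hash)
  {ABCD}: card=2000; try (B,hash)→4330, (C,hash)→4830, (D,hash)→7930, (B,nl_idx)→8350, (B,merge)→8630, (C,merge)→14580 …(+4); best=4330 via (B,hash)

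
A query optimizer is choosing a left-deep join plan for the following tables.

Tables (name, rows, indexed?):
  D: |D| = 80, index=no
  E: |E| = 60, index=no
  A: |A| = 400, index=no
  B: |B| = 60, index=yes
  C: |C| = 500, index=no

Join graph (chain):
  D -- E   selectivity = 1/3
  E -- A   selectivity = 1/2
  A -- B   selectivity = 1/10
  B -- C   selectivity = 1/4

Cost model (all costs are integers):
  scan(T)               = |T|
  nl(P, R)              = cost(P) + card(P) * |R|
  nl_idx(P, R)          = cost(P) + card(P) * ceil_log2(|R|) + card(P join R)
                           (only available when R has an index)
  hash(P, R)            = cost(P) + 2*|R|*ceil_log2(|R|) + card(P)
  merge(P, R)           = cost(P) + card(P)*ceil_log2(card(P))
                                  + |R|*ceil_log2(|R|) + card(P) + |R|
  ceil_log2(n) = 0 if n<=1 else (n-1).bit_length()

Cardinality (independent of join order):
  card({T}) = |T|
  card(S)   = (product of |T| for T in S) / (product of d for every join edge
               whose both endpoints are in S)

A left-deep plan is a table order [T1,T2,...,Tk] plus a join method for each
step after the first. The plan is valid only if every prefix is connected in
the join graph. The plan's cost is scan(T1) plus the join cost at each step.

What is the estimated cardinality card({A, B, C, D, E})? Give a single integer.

240000000

Tables in S: A(400), B(60), C(500), D(80), E(60)
Edges inside S: D-E(d=3), E-A(d=2), A-B(d=10), B-C(d=4)
numerator = 400 * 60 * 500 * 80 * 60 = 57600000000
denominator = 3 * 2 * 10 * 4 = 240
card(S) = 57600000000 / 240 = 240000000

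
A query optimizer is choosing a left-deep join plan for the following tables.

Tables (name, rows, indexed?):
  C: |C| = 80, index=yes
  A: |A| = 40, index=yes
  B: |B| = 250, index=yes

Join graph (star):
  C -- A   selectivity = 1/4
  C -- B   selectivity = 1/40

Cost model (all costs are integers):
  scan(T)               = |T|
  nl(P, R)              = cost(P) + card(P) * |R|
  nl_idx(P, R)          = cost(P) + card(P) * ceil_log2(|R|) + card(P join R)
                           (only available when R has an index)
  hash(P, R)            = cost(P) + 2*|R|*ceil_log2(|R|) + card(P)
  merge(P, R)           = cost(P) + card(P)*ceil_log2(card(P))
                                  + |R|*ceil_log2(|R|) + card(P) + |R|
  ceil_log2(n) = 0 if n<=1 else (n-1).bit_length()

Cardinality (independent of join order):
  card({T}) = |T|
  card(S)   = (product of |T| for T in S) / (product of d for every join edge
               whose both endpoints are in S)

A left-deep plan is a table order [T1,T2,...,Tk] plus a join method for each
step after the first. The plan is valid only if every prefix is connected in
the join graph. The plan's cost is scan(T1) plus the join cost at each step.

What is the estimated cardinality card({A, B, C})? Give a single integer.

Tables in S: A(40), B(250), C(80)
Edges inside S: C-A(d=4), C-B(d=40)
numerator = 40 * 250 * 80 = 800000
denominator = 4 * 40 = 160
card(S) = 800000 / 160 = 5000

5000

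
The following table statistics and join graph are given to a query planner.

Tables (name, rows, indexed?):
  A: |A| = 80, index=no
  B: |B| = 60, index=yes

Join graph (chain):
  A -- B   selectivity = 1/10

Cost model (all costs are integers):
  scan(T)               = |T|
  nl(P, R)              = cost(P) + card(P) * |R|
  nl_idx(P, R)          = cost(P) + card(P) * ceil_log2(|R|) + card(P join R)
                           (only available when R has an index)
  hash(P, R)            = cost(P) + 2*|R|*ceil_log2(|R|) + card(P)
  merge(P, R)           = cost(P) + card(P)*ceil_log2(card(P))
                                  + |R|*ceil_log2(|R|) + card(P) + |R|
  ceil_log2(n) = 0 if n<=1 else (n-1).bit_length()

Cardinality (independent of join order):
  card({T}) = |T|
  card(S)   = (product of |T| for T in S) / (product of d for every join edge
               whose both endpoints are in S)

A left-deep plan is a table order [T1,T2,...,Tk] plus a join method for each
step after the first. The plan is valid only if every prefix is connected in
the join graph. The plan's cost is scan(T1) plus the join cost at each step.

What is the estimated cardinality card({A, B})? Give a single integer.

480

Tables in S: A(80), B(60)
Edges inside S: A-B(d=10)
numerator = 80 * 60 = 4800
denominator = 10 = 10
card(S) = 4800 / 10 = 480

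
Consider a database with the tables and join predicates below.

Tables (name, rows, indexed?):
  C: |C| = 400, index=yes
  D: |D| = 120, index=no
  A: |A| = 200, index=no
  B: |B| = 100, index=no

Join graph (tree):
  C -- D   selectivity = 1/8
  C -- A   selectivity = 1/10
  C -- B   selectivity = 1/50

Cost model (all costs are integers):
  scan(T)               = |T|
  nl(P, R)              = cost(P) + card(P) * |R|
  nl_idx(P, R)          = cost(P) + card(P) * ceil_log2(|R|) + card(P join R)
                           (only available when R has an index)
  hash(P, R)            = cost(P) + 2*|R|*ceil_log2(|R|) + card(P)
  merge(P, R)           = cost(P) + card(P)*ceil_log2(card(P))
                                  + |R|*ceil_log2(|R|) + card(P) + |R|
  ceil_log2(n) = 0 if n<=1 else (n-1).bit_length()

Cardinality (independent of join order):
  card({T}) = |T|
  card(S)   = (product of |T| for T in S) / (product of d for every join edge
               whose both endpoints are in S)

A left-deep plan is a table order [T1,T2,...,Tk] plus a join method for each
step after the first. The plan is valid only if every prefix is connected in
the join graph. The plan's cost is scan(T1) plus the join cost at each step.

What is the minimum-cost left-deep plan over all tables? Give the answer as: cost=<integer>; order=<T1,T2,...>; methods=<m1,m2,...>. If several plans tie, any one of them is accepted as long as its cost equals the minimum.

cost=19480; order=B,C,D,A; methods=nl_idx,hash,hash

Selinger DP (subsets sized 1..n):
  {C}: scan cost=400, card=400
  {D}: scan cost=120, card=120
  {A}: scan cost=200, card=200
  {B}: scan cost=100, card=100
  {CD}: card=6000; try (D,hash)→2480, (C,merge)→5080, (D,merge)→5360, (C,nl_idx)→7200, (C,hash)→7440, (C,nl)→48120 …(+1); best=2480 via (D,hash)
  {AC}: card=8000; try (A,hash)→4000, (C,merge)→6000, (A,merge)→6200, (C,hash)→7600, (C,nl_idx)→10000, (C,nl)→80200 …(+1); best=4000 via (A,hash)
  {BC}: card=800; try (C,nl_idx)→1800, (B,hash)→2200, (C,merge)→4900, (B,merge)→5200, (C,hash)→7400, (C,nl)→40100 …(+1); best=1800 via (C,nl_idx)
  {ACD}: card=120000; try (A,hash)→11680, (D,hash)→13680, (A,merge)→88280, (D,merge)→116960, (D,nl)→964000, (A,nl)→1202480; best=11680 via (A,hash)
  {BCD}: card=12000; try (D,hash)→4280, (B,hash)→9880, (D,merge)→11560, (B,merge)→87280, (D,nl)→97800, (B,nl)→602480; best=4280 via (D,hash)
  {ABC}: card=16000; try (A,hash)→5800, (A,merge)→12400, (B,hash)→13400, (B,merge)→116800, (A,nl)→161800, (B,nl)→804000; best=5800 via (A,hash)
  {ABCD}: card=240000; try (A,hash)→19480, (D,hash)→23480, (B,hash)→133080, (A,merge)→186080, (D,merge)→246760, (D,nl)→1925800 …(+3); best=19480 via (A,hash)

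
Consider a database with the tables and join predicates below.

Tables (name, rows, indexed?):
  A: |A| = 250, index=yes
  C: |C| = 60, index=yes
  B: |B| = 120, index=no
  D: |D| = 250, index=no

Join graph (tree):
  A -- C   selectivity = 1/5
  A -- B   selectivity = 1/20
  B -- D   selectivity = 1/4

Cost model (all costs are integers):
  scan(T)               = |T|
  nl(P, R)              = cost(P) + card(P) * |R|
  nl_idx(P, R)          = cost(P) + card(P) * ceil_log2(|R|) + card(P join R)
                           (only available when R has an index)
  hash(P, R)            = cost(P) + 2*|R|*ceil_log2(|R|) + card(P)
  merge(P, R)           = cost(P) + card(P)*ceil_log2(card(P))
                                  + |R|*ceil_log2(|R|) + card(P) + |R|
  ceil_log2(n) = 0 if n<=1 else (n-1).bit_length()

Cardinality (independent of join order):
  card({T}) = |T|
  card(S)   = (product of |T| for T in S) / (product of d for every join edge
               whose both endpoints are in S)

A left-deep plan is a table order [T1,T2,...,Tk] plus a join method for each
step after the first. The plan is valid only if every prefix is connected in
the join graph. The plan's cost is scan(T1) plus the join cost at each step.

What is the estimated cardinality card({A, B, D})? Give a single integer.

Tables in S: A(250), B(120), D(250)
Edges inside S: A-B(d=20), B-D(d=4)
numerator = 250 * 120 * 250 = 7500000
denominator = 20 * 4 = 80
card(S) = 7500000 / 80 = 93750

93750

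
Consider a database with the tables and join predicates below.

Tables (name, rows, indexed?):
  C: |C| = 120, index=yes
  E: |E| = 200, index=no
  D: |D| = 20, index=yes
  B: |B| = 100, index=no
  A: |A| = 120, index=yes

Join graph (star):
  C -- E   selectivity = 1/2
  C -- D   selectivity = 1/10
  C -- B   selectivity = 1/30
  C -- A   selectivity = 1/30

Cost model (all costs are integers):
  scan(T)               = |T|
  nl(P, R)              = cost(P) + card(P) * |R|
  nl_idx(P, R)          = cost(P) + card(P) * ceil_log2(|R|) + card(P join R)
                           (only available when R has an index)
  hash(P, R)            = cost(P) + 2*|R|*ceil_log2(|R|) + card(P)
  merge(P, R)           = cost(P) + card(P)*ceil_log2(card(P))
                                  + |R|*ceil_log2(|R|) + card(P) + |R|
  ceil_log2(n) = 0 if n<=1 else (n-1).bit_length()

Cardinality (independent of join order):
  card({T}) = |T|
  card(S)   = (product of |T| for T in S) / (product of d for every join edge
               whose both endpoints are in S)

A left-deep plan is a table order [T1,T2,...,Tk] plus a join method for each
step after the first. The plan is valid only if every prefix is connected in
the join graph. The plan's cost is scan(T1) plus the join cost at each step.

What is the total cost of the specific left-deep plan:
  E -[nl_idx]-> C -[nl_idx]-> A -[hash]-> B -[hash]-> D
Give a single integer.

step 1: scan E: cost=200, card=200
step 2: join C via nl_idx
    card(P join C) = 200*120/(2) = 12000
    cost = 200 + 200*7 + 12000 = 13600
step 3: join A via nl_idx
    card(P join A) = 12000*120/(30) = 48000
    cost = 13600 + 12000*7 + 48000 = 145600
step 4: join B via hash
    card(P join B) = 48000*100/(30) = 160000
    cost = 145600 + 2*100*7 + 48000 = 195000
step 5: join D via hash
    card(P join D) = 160000*20/(10) = 320000
    cost = 195000 + 2*20*5 + 160000 = 355200

355200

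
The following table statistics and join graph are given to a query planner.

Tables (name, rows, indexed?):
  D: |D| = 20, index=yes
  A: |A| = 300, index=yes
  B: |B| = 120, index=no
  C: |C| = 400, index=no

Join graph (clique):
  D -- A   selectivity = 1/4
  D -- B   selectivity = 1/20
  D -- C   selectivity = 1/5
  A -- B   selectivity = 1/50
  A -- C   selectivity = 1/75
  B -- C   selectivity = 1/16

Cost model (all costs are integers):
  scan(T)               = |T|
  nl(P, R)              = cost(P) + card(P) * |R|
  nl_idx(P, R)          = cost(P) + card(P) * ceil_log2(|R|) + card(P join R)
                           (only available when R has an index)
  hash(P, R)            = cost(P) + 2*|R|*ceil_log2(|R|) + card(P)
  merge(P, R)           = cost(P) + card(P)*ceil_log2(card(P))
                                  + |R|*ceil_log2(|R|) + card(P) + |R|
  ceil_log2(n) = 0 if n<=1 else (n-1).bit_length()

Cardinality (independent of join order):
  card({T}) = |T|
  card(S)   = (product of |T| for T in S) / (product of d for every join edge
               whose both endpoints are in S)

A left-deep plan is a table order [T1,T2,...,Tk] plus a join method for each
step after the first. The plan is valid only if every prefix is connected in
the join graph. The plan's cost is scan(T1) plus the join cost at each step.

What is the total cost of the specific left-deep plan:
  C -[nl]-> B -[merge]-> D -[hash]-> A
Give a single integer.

step 1: scan C: cost=400, card=400
step 2: join B via nl
    card(P join B) = 400*120/(16) = 3000
    cost = 400 + 400*120 = 48400
step 3: join D via merge
    card(P join D) = 3000*20/(20*5) = 600
    cost = 48400 + 3000*12 + 20*5 + 3000 + 20 = 87520
step 4: join A via hash
    card(P join A) = 600*300/(4*50*75) = 12
    cost = 87520 + 2*300*9 + 600 = 93520

93520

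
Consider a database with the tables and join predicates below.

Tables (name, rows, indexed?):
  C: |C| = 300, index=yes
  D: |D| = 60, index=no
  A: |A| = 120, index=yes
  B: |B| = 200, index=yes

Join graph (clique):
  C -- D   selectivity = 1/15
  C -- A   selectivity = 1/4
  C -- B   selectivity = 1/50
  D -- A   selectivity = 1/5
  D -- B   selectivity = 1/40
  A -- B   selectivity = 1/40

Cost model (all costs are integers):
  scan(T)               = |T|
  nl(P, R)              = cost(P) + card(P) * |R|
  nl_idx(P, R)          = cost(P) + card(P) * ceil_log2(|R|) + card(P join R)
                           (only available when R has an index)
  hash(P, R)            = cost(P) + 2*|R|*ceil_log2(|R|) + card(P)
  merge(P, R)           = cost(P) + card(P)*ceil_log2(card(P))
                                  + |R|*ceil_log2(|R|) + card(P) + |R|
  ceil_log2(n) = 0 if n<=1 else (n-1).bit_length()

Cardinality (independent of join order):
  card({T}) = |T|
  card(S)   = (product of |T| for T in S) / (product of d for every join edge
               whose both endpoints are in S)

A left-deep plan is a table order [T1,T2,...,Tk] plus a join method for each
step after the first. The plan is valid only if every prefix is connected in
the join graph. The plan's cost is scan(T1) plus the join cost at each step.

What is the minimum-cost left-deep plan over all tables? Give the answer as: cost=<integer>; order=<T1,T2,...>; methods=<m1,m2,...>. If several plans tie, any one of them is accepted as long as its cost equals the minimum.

Selinger DP (subsets sized 1..n):
  {C}: scan cost=300, card=300
  {D}: scan cost=60, card=60
  {A}: scan cost=120, card=120
  {B}: scan cost=200, card=200
  {CD}: card=1200; try (D,hash)→1320, (C,nl_idx)→1800, (C,merge)→3480, (D,merge)→3720, (C,hash)→5520, (C,nl)→18060 …(+1); best=1320 via (D,hash)
  {AC}: card=9000; try (A,hash)→2280, (C,merge)→4080, (A,merge)→4260, (C,hash)→5640, (C,nl_idx)→10200, (A,nl_idx)→11400 …(+2); best=2280 via (A,hash)
  {BC}: card=1200; try (C,nl_idx)→3200, (B,hash)→3800, (B,nl_idx)→3900, (C,merge)→5000, (B,merge)→5100, (C,hash)→5800 …(+2); best=3200 via (C,nl_idx)
  {AD}: card=1440; try (D,hash)→960, (A,merge)→1440, (D,merge)→1500, (A,hash)→1800, (A,nl_idx)→1920, (A,nl)→7260 …(+1); best=960 via (D,hash)
  {BD}: card=300; try (B,nl_idx)→840, (D,hash)→1120, (B,merge)→2280, (D,merge)→2420, (B,hash)→3320, (B,nl)→12060 …(+1); best=840 via (B,nl_idx)
  {AB}: card=600; try (B,nl_idx)→1680, (A,hash)→2080, (A,nl_idx)→2200, (B,merge)→2880, (A,merge)→2960, (B,hash)→3440 …(+2); best=1680 via (B,nl_idx)
  {ACD}: card=7200; try (A,hash)→4200, (C,hash)→7800, (D,hash)→12000, (A,merge)→16680, (A,nl_idx)→16920, (C,nl_idx)→21120 …(+5); best=4200 via (A,hash)
  {BCD}: card=120; try (C,nl_idx)→3660, (D,hash)→5120, (B,hash)→5720, (C,hash)→6540, (C,merge)→6840, (B,nl_idx)→11040 …(+5); best=3660 via (C,nl_idx)
  {ABC}: card=900; try (A,hash)→6080, (C,hash)→7680, (C,nl_idx)→7980, (C,merge)→11280, (A,nl_idx)→12500, (B,hash)→14480 …(+6); best=6080 via (A,hash)
  {ABD}: card=180; try (A,hash)→2820, (D,hash)→3000, (A,nl_idx)→3120, (A,merge)→4800, (B,hash)→5600, (D,merge)→8700 …(+5); best=2820 via (A,hash)
  {ABCD}: card=18; try (C,nl_idx)→4458, (A,nl_idx)→4518, (A,hash)→5460, (A,merge)→5580, (C,merge)→7440, (D,hash)→7700 …(+9); best=4458 via (C,nl_idx)

cost=4458; order=D,B,A,C; methods=nl_idx,hash,nl_idx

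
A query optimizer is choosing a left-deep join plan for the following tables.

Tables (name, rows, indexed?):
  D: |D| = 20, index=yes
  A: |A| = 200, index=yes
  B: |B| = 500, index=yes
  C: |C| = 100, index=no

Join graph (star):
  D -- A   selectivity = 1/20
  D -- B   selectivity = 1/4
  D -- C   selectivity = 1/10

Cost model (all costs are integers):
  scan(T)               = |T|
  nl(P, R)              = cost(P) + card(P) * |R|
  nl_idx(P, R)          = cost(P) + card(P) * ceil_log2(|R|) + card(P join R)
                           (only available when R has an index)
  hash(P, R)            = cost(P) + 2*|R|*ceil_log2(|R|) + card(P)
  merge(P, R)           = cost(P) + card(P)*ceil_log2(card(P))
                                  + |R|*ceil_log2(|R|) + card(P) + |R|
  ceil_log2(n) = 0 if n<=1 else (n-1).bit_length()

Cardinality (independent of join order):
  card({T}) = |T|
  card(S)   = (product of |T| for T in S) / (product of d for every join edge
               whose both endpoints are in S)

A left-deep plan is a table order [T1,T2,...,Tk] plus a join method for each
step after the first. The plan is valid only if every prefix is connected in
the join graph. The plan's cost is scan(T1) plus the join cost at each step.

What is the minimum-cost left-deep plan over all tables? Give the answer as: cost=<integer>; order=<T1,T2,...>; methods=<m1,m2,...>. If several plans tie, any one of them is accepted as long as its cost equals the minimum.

Selinger DP (subsets sized 1..n):
  {D}: scan cost=20, card=20
  {A}: scan cost=200, card=200
  {B}: scan cost=500, card=500
  {C}: scan cost=100, card=100
  {AD}: card=200; try (A,nl_idx)→380, (D,hash)→600, (D,nl_idx)→1400, (A,merge)→1940, (D,merge)→2120, (A,hash)→3240 …(+2); best=380 via (A,nl_idx)
  {BD}: card=2500; try (D,hash)→1200, (B,nl_idx)→2700, (B,merge)→5140, (D,nl_idx)→5500, (D,merge)→5620, (B,hash)→9040 …(+2); best=1200 via (D,hash)
  {CD}: card=200; try (D,hash)→400, (D,nl_idx)→800, (C,merge)→940, (D,merge)→1020, (C,hash)→1440, (C,nl)→2020 …(+1); best=400 via (D,hash)
  {ABD}: card=25000; try (A,hash)→6900, (B,merge)→7180, (B,hash)→9580, (B,nl_idx)→27180, (A,merge)→35500, (A,nl_idx)→46200 …(+2); best=6900 via (A,hash)
  {ACD}: card=2000; try (C,hash)→1980, (C,merge)→2980, (A,hash)→3800, (A,merge)→4000, (A,nl_idx)→4000, (C,nl)→20380 …(+1); best=1980 via (C,hash)
  {BCD}: card=25000; try (C,hash)→5100, (B,merge)→7200, (B,hash)→9600, (B,nl_idx)→27200, (C,merge)→34500, (B,nl)→100400 …(+1); best=5100 via (C,hash)
  {ABCD}: card=250000; try (B,hash)→12980, (B,merge)→30980, (C,hash)→33300, (A,hash)→33300, (B,nl_idx)→269980, (A,merge)→406900 …(+5); best=12980 via (B,hash)

cost=12980; order=D,A,C,B; methods=nl_idx,hash,hash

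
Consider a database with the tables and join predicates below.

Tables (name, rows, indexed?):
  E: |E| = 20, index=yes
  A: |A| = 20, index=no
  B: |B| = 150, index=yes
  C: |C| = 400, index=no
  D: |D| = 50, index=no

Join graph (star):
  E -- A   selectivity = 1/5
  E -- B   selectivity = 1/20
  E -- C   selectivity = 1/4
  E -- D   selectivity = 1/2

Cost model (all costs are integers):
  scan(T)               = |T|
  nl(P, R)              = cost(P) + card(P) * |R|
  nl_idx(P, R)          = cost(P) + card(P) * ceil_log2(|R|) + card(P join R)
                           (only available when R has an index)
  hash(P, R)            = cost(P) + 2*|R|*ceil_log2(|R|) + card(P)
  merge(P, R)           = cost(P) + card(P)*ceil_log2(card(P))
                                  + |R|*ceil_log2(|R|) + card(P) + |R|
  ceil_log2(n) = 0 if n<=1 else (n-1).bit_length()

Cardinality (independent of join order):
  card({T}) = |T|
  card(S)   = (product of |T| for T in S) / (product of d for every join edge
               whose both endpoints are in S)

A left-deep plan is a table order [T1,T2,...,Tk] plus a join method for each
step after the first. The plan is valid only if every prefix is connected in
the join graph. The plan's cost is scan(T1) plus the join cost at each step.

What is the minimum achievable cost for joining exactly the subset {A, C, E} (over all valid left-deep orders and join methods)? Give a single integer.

Selinger DP over subsets of {A,C,E}:
  {E}: scan cost=20, card=20
  {A}: scan cost=20, card=20
  {C}: scan cost=400, card=400
  {AE}: card=80; try (E,nl_idx)→200, (E,hash)→240, (A,hash)→240, (E,merge)→260, (A,merge)→260, (E,nl)→420 …(+1); best=200 via (E,nl_idx)
  {CE}: card=2000; try (E,hash)→1000, (C,merge)→4140, (E,nl_idx)→4400, (E,merge)→4520, (C,hash)→7240, (C,nl)→8020 …(+1); best=1000 via (E,hash)
  {ACE}: card=8000; try (A,hash)→3200, (C,merge)→4840, (C,hash)→7480, (A,merge)→25120, (C,nl)→32200, (A,nl)→41000; best=3200 via (A,hash)

3200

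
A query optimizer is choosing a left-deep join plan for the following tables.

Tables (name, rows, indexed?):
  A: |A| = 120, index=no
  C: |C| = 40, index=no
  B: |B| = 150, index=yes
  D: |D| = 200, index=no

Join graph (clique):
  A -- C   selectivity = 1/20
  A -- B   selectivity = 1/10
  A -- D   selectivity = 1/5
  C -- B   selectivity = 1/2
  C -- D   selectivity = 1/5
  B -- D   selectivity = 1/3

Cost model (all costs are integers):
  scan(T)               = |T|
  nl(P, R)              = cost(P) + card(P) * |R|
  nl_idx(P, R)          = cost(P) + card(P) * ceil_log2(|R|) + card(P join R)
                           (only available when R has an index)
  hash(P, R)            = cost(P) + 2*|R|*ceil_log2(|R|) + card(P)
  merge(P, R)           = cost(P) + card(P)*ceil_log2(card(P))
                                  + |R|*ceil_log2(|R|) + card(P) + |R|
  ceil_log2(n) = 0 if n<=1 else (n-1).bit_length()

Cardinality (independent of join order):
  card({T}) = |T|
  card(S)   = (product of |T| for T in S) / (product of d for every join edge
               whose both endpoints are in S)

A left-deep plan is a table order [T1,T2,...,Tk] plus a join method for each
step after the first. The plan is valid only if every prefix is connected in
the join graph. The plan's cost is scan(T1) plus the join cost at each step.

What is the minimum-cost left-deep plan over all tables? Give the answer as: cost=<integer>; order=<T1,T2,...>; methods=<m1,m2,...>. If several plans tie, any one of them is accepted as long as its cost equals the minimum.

Selinger DP (subsets sized 1..n):
  {A}: scan cost=120, card=120
  {C}: scan cost=40, card=40
  {B}: scan cost=150, card=150
  {D}: scan cost=200, card=200
  {AC}: card=240; try (C,hash)→720, (A,merge)→1280, (C,merge)→1360, (A,hash)→1760, (A,nl)→4840, (C,nl)→4920; best=720 via (C,hash)
  {AB}: card=1800; try (A,hash)→1980, (B,merge)→2430, (A,merge)→2460, (B,hash)→2640, (B,nl_idx)→2880, (B,nl)→18120 …(+1); best=1980 via (A,hash)
  {AD}: card=4800; try (A,hash)→2080, (D,merge)→2880, (A,merge)→2960, (D,hash)→3440, (D,nl)→24120, (A,nl)→24200; best=2080 via (A,hash)
  {BC}: card=3000; try (C,hash)→780, (B,merge)→1670, (C,merge)→1780, (B,hash)→2480, (B,nl_idx)→3360, (B,nl)→6040 …(+1); best=780 via (C,hash)
  {CD}: card=1600; try (C,hash)→880, (D,merge)→2120, (C,merge)→2280, (D,hash)→3280, (D,nl)→8040, (C,nl)→8200; best=880 via (C,hash)
  {BD}: card=10000; try (B,hash)→2800, (D,merge)→3300, (B,merge)→3350, (D,hash)→3500, (B,nl_idx)→11800, (D,nl)→30150 …(+1); best=2800 via (B,hash)
  {ABC}: card=1800; try (B,hash)→3360, (B,merge)→4230, (C,hash)→4260, (B,nl_idx)→4440, (A,hash)→5460, (C,merge)→23860 …(+4); best=3360 via (B,hash)
  {ACD}: card=1920; try (D,hash)→4160, (A,hash)→4160, (D,merge)→4680, (C,hash)→7360, (A,merge)→21040, (D,nl)→48720 …(+3); best=4160 via (D,hash)
  {ABD}: card=24000; try (D,hash)→6980, (B,hash)→9280, (A,hash)→14480, (D,merge)→25380, (B,nl_idx)→64480, (B,merge)→70630 …(+4); best=6980 via (D,hash)
  {BCD}: card=40000; try (B,hash)→4880, (D,hash)→6980, (C,hash)→13280, (B,merge)→21430, (D,merge)→41580, (B,nl_idx)→53680 …(+4); best=4880 via (B,hash)
  {ABCD}: card=4800; try (D,hash)→8360, (B,hash)→8480, (B,nl_idx)→24320, (D,merge)→26760, (B,merge)→28550, (C,hash)→31460 …(+7); best=8360 via (D,hash)

cost=8360; order=A,C,B,D; methods=hash,hash,hash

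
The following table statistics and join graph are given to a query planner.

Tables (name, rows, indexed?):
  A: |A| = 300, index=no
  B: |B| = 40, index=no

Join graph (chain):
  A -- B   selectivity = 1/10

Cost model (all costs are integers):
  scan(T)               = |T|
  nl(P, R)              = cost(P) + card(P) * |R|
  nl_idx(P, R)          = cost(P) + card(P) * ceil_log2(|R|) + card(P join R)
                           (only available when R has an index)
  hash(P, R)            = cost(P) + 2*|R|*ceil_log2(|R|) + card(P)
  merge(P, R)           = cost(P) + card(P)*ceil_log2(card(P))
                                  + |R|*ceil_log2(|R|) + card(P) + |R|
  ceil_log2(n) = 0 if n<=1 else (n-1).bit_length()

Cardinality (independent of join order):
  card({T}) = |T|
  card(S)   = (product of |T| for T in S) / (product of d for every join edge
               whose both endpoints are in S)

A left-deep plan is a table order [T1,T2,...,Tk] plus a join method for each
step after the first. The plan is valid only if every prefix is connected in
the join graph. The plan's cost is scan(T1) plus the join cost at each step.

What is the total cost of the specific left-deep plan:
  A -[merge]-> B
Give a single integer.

step 1: scan A: cost=300, card=300
step 2: join B via merge
    card(P join B) = 300*40/(10) = 1200
    cost = 300 + 300*9 + 40*6 + 300 + 40 = 3580

3580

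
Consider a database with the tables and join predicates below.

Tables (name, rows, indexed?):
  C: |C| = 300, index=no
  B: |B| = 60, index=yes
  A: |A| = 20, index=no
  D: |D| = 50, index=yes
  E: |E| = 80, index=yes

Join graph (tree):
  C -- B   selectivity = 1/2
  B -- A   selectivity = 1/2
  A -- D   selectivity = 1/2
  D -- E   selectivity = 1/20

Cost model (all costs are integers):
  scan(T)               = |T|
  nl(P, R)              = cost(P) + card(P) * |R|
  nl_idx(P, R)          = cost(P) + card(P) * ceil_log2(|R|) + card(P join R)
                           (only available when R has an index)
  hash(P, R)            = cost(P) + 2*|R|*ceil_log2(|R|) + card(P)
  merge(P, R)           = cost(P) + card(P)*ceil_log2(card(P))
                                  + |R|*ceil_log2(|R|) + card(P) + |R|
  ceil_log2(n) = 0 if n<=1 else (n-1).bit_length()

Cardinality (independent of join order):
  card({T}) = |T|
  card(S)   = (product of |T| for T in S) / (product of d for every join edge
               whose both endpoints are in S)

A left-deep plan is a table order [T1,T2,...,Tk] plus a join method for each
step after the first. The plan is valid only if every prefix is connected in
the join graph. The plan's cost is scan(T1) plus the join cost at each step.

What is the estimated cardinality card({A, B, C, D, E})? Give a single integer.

9000000

Tables in S: A(20), B(60), C(300), D(50), E(80)
Edges inside S: C-B(d=2), B-A(d=2), A-D(d=2), D-E(d=20)
numerator = 20 * 60 * 300 * 50 * 80 = 1440000000
denominator = 2 * 2 * 2 * 20 = 160
card(S) = 1440000000 / 160 = 9000000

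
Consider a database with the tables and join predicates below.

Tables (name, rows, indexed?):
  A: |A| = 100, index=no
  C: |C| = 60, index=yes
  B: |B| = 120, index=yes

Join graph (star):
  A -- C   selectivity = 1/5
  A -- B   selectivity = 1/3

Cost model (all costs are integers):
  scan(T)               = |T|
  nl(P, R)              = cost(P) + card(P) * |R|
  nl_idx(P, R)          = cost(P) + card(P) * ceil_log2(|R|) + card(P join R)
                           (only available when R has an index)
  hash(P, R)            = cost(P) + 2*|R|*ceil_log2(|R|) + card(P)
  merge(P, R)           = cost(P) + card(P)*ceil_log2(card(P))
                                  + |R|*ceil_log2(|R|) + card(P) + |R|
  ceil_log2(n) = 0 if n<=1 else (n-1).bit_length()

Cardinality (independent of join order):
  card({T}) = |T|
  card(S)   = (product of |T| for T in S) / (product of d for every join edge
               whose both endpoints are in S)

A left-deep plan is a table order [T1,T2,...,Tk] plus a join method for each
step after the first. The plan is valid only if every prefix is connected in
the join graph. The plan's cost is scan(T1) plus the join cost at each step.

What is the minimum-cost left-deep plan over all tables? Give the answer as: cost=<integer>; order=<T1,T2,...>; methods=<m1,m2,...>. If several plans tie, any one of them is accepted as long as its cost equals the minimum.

cost=3800; order=A,C,B; methods=hash,hash

Selinger DP (subsets sized 1..n):
  {A}: scan cost=100, card=100
  {C}: scan cost=60, card=60
  {B}: scan cost=120, card=120
  {AC}: card=1200; try (C,hash)→920, (A,merge)→1280, (C,merge)→1320, (A,hash)→1520, (C,nl_idx)→1900, (A,nl)→6060 …(+1); best=920 via (C,hash)
  {AB}: card=4000; try (A,hash)→1640, (B,merge)→1860, (B,hash)→1880, (A,merge)→1880, (B,nl_idx)→4800, (B,nl)→12100 …(+1); best=1640 via (A,hash)
  {ABC}: card=48000; try (B,hash)→3800, (C,hash)→6360, (B,merge)→16280, (C,merge)→54060, (B,nl_idx)→57320, (C,nl_idx)→73640 …(+2); best=3800 via (B,hash)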